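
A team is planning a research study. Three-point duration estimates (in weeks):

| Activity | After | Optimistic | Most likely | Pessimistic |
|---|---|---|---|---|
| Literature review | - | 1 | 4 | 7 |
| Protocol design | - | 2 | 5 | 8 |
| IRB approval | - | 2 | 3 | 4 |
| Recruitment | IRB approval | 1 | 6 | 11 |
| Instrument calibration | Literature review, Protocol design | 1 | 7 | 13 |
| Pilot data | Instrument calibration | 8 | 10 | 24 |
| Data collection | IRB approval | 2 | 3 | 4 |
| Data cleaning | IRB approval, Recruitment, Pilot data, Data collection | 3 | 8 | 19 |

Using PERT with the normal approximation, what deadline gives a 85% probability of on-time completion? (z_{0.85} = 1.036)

37.5 weeks

te_Literature review = (1 + 4·4 + 7)/6 = 24/6 = 4; σ²_Literature review = ((7−1)/6)² = 1.000
te_Protocol design = (2 + 4·5 + 8)/6 = 30/6 = 5; σ²_Protocol design = ((8−2)/6)² = 1.000
te_IRB approval = (2 + 4·3 + 4)/6 = 18/6 = 3; σ²_IRB approval = ((4−2)/6)² = 0.111
te_Recruitment = (1 + 4·6 + 11)/6 = 36/6 = 6; σ²_Recruitment = ((11−1)/6)² = 2.778
te_Instrument calibration = (1 + 4·7 + 13)/6 = 42/6 = 7; σ²_Instrument calibration = ((13−1)/6)² = 4.000
te_Pilot data = (8 + 4·10 + 24)/6 = 72/6 = 12; σ²_Pilot data = ((24−8)/6)² = 7.111
te_Data collection = (2 + 4·3 + 4)/6 = 18/6 = 3; σ²_Data collection = ((4−2)/6)² = 0.111
te_Data cleaning = (3 + 4·8 + 19)/6 = 54/6 = 9; σ²_Data cleaning = ((19−3)/6)² = 7.111

Forward pass:
ES_Literature review = 0; EF_Literature review = 4
ES_Protocol design = 0; EF_Protocol design = 5
ES_IRB approval = 0; EF_IRB approval = 3
ES_Recruitment = 3; EF_Recruitment = 3+6 = 9
ES_Instrument calibration = max(EF_Literature review=4, EF_Protocol design=5) = 5; EF_Instrument calibration = 5+7 = 12
ES_Pilot data = 12; EF_Pilot data = 12+12 = 24
ES_Data collection = 3; EF_Data collection = 3+3 = 6
ES_Data cleaning = max(EF_IRB approval=3, EF_Recruitment=9, EF_Pilot data=24, EF_Data collection=6) = 24; EF_Data cleaning = 24+9 = 33
Expected project duration μ = 33 weeks. Critical path: Protocol design → Instrument calibration → Pilot data → Data cleaning.

Variance along critical path = 1.000 + 4.000 + 7.111 + 7.111 = 19.222; σ = 4.384 weeks.
D = μ + z·σ = 33 + 1.036·4.384 = 37.5 weeks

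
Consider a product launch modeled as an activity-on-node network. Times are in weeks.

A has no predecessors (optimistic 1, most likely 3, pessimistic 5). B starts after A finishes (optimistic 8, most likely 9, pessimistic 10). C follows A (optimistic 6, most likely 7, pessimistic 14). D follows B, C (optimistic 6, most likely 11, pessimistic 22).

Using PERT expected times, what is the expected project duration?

te_A = (1 + 4·3 + 5)/6 = 18/6 = 3
te_B = (8 + 4·9 + 10)/6 = 54/6 = 9
te_C = (6 + 4·7 + 14)/6 = 48/6 = 8
te_D = (6 + 4·11 + 22)/6 = 72/6 = 12

Forward pass:
ES_A = 0; EF_A = 3
ES_B = 3; EF_B = 3+9 = 12
ES_C = 3; EF_C = 3+8 = 11
ES_D = max(EF_B=12, EF_C=11) = 12; EF_D = 12+12 = 24
Expected project duration μ = 24 weeks. Critical path: A → B → D.

24 weeks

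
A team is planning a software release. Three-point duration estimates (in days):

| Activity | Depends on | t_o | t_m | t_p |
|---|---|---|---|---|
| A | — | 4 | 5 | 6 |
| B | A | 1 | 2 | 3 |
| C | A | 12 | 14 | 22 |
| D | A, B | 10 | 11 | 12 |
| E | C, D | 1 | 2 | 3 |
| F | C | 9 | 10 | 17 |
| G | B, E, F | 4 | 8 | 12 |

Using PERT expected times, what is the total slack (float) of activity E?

te_A = (4 + 4·5 + 6)/6 = 30/6 = 5
te_B = (1 + 4·2 + 3)/6 = 12/6 = 2
te_C = (12 + 4·14 + 22)/6 = 90/6 = 15
te_D = (10 + 4·11 + 12)/6 = 66/6 = 11
te_E = (1 + 4·2 + 3)/6 = 12/6 = 2
te_F = (9 + 4·10 + 17)/6 = 66/6 = 11
te_G = (4 + 4·8 + 12)/6 = 48/6 = 8

Forward pass:
ES_A = 0; EF_A = 5
ES_B = 5; EF_B = 5+2 = 7
ES_C = 5; EF_C = 5+15 = 20
ES_D = max(EF_A=5, EF_B=7) = 7; EF_D = 7+11 = 18
ES_E = max(EF_C=20, EF_D=18) = 20; EF_E = 20+2 = 22
ES_F = 20; EF_F = 20+11 = 31
ES_G = max(EF_B=7, EF_E=22, EF_F=31) = 31; EF_G = 31+8 = 39
Expected project duration μ = 39 days. Critical path: A → C → F → G.

Backward pass:
LF_G = 39; LS_G = 39−8 = 31
LF_F = LS_G = 31; LS_F = 31−11 = 20
LF_E = LS_G = 31; LS_E = 31−2 = 29
LF_D = LS_E = 29; LS_D = 29−11 = 18
LF_C = min(LS_E=29, LS_F=20) = 20; LS_C = 20−15 = 5
LF_B = min(LS_D=18, LS_G=31) = 18; LS_B = 18−2 = 16
LF_A = min(LS_B=16, LS_C=5, LS_D=18) = 5; LS_A = 5−5 = 0
Slack_E = LS_E − ES_E = 29 − 20 = 9

9 days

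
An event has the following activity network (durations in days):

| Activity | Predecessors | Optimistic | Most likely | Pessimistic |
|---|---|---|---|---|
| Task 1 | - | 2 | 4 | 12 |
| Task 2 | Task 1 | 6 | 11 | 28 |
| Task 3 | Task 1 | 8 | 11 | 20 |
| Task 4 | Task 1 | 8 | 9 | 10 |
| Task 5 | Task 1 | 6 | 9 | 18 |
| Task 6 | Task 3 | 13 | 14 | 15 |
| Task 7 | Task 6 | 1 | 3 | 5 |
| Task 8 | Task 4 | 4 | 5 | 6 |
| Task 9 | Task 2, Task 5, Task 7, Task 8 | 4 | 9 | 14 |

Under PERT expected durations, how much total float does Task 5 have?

te_Task 1 = (2 + 4·4 + 12)/6 = 30/6 = 5
te_Task 2 = (6 + 4·11 + 28)/6 = 78/6 = 13
te_Task 3 = (8 + 4·11 + 20)/6 = 72/6 = 12
te_Task 4 = (8 + 4·9 + 10)/6 = 54/6 = 9
te_Task 5 = (6 + 4·9 + 18)/6 = 60/6 = 10
te_Task 6 = (13 + 4·14 + 15)/6 = 84/6 = 14
te_Task 7 = (1 + 4·3 + 5)/6 = 18/6 = 3
te_Task 8 = (4 + 4·5 + 6)/6 = 30/6 = 5
te_Task 9 = (4 + 4·9 + 14)/6 = 54/6 = 9

Forward pass:
ES_Task 1 = 0; EF_Task 1 = 5
ES_Task 2 = 5; EF_Task 2 = 5+13 = 18
ES_Task 3 = 5; EF_Task 3 = 5+12 = 17
ES_Task 4 = 5; EF_Task 4 = 5+9 = 14
ES_Task 5 = 5; EF_Task 5 = 5+10 = 15
ES_Task 6 = 17; EF_Task 6 = 17+14 = 31
ES_Task 7 = 31; EF_Task 7 = 31+3 = 34
ES_Task 8 = 14; EF_Task 8 = 14+5 = 19
ES_Task 9 = max(EF_Task 2=18, EF_Task 5=15, EF_Task 7=34, EF_Task 8=19) = 34; EF_Task 9 = 34+9 = 43
Expected project duration μ = 43 days. Critical path: Task 1 → Task 3 → Task 6 → Task 7 → Task 9.

Backward pass:
LF_Task 9 = 43; LS_Task 9 = 43−9 = 34
LF_Task 8 = LS_Task 9 = 34; LS_Task 8 = 34−5 = 29
LF_Task 7 = LS_Task 9 = 34; LS_Task 7 = 34−3 = 31
LF_Task 6 = LS_Task 7 = 31; LS_Task 6 = 31−14 = 17
LF_Task 5 = LS_Task 9 = 34; LS_Task 5 = 34−10 = 24
LF_Task 4 = LS_Task 8 = 29; LS_Task 4 = 29−9 = 20
LF_Task 3 = LS_Task 6 = 17; LS_Task 3 = 17−12 = 5
LF_Task 2 = LS_Task 9 = 34; LS_Task 2 = 34−13 = 21
LF_Task 1 = min(LS_Task 2=21, LS_Task 3=5, LS_Task 4=20, LS_Task 5=24) = 5; LS_Task 1 = 5−5 = 0
Slack_Task 5 = LS_Task 5 − ES_Task 5 = 24 − 5 = 19

19 days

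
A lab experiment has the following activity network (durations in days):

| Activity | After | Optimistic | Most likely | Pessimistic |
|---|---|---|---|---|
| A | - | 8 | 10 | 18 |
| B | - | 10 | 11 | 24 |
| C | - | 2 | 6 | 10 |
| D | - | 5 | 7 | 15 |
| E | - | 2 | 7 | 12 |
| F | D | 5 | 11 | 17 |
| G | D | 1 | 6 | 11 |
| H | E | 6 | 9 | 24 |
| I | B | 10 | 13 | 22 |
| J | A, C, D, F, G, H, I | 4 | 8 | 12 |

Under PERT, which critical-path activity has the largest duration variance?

te_A = (8 + 4·10 + 18)/6 = 66/6 = 11; σ²_A = ((18−8)/6)² = 2.778
te_B = (10 + 4·11 + 24)/6 = 78/6 = 13; σ²_B = ((24−10)/6)² = 5.444
te_C = (2 + 4·6 + 10)/6 = 36/6 = 6; σ²_C = ((10−2)/6)² = 1.778
te_D = (5 + 4·7 + 15)/6 = 48/6 = 8; σ²_D = ((15−5)/6)² = 2.778
te_E = (2 + 4·7 + 12)/6 = 42/6 = 7; σ²_E = ((12−2)/6)² = 2.778
te_F = (5 + 4·11 + 17)/6 = 66/6 = 11; σ²_F = ((17−5)/6)² = 4.000
te_G = (1 + 4·6 + 11)/6 = 36/6 = 6; σ²_G = ((11−1)/6)² = 2.778
te_H = (6 + 4·9 + 24)/6 = 66/6 = 11; σ²_H = ((24−6)/6)² = 9.000
te_I = (10 + 4·13 + 22)/6 = 84/6 = 14; σ²_I = ((22−10)/6)² = 4.000
te_J = (4 + 4·8 + 12)/6 = 48/6 = 8; σ²_J = ((12−4)/6)² = 1.778

Forward pass:
ES_A = 0; EF_A = 11
ES_B = 0; EF_B = 13
ES_C = 0; EF_C = 6
ES_D = 0; EF_D = 8
ES_E = 0; EF_E = 7
ES_F = 8; EF_F = 8+11 = 19
ES_G = 8; EF_G = 8+6 = 14
ES_H = 7; EF_H = 7+11 = 18
ES_I = 13; EF_I = 13+14 = 27
ES_J = max(EF_A=11, EF_C=6, EF_D=8, EF_F=19, EF_G=14, EF_H=18, EF_I=27) = 27; EF_J = 27+8 = 35
Expected project duration μ = 35 days. Critical path: B → I → J.

Variances on critical path: σ²_B=5.444, σ²_I=4.000, σ²_J=1.778.
Largest is σ²_B = 5.444.

B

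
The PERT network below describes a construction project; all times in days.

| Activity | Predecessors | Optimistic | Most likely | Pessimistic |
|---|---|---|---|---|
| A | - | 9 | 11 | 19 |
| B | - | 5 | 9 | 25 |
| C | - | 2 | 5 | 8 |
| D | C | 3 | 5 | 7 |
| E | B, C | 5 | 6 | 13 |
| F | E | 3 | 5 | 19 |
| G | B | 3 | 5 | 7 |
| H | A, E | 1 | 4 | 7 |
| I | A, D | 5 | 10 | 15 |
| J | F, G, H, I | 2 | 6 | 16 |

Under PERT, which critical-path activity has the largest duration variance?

B

te_A = (9 + 4·11 + 19)/6 = 72/6 = 12; σ²_A = ((19−9)/6)² = 2.778
te_B = (5 + 4·9 + 25)/6 = 66/6 = 11; σ²_B = ((25−5)/6)² = 11.111
te_C = (2 + 4·5 + 8)/6 = 30/6 = 5; σ²_C = ((8−2)/6)² = 1.000
te_D = (3 + 4·5 + 7)/6 = 30/6 = 5; σ²_D = ((7−3)/6)² = 0.444
te_E = (5 + 4·6 + 13)/6 = 42/6 = 7; σ²_E = ((13−5)/6)² = 1.778
te_F = (3 + 4·5 + 19)/6 = 42/6 = 7; σ²_F = ((19−3)/6)² = 7.111
te_G = (3 + 4·5 + 7)/6 = 30/6 = 5; σ²_G = ((7−3)/6)² = 0.444
te_H = (1 + 4·4 + 7)/6 = 24/6 = 4; σ²_H = ((7−1)/6)² = 1.000
te_I = (5 + 4·10 + 15)/6 = 60/6 = 10; σ²_I = ((15−5)/6)² = 2.778
te_J = (2 + 4·6 + 16)/6 = 42/6 = 7; σ²_J = ((16−2)/6)² = 5.444

Forward pass:
ES_A = 0; EF_A = 12
ES_B = 0; EF_B = 11
ES_C = 0; EF_C = 5
ES_D = 5; EF_D = 5+5 = 10
ES_E = max(EF_B=11, EF_C=5) = 11; EF_E = 11+7 = 18
ES_F = 18; EF_F = 18+7 = 25
ES_G = 11; EF_G = 11+5 = 16
ES_H = max(EF_A=12, EF_E=18) = 18; EF_H = 18+4 = 22
ES_I = max(EF_A=12, EF_D=10) = 12; EF_I = 12+10 = 22
ES_J = max(EF_F=25, EF_G=16, EF_H=22, EF_I=22) = 25; EF_J = 25+7 = 32
Expected project duration μ = 32 days. Critical path: B → E → F → J.

Variances on critical path: σ²_B=11.111, σ²_E=1.778, σ²_F=7.111, σ²_J=5.444.
Largest is σ²_B = 11.111.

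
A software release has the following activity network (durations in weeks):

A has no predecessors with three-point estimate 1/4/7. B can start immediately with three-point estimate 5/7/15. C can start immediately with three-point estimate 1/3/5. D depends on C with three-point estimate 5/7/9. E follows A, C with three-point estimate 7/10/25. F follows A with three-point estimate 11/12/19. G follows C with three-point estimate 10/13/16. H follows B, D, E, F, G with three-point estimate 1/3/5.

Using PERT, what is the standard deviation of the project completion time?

te_A = (1 + 4·4 + 7)/6 = 24/6 = 4; σ²_A = ((7−1)/6)² = 1.000
te_B = (5 + 4·7 + 15)/6 = 48/6 = 8; σ²_B = ((15−5)/6)² = 2.778
te_C = (1 + 4·3 + 5)/6 = 18/6 = 3; σ²_C = ((5−1)/6)² = 0.444
te_D = (5 + 4·7 + 9)/6 = 42/6 = 7; σ²_D = ((9−5)/6)² = 0.444
te_E = (7 + 4·10 + 25)/6 = 72/6 = 12; σ²_E = ((25−7)/6)² = 9.000
te_F = (11 + 4·12 + 19)/6 = 78/6 = 13; σ²_F = ((19−11)/6)² = 1.778
te_G = (10 + 4·13 + 16)/6 = 78/6 = 13; σ²_G = ((16−10)/6)² = 1.000
te_H = (1 + 4·3 + 5)/6 = 18/6 = 3; σ²_H = ((5−1)/6)² = 0.444

Forward pass:
ES_A = 0; EF_A = 4
ES_B = 0; EF_B = 8
ES_C = 0; EF_C = 3
ES_D = 3; EF_D = 3+7 = 10
ES_E = max(EF_A=4, EF_C=3) = 4; EF_E = 4+12 = 16
ES_F = 4; EF_F = 4+13 = 17
ES_G = 3; EF_G = 3+13 = 16
ES_H = max(EF_B=8, EF_D=10, EF_E=16, EF_F=17, EF_G=16) = 17; EF_H = 17+3 = 20
Expected project duration μ = 20 weeks. Critical path: A → F → H.

Variance along critical path = 1.000 + 1.778 + 0.444 = 3.222
σ = √3.222 = 1.795 weeks

1.80 weeks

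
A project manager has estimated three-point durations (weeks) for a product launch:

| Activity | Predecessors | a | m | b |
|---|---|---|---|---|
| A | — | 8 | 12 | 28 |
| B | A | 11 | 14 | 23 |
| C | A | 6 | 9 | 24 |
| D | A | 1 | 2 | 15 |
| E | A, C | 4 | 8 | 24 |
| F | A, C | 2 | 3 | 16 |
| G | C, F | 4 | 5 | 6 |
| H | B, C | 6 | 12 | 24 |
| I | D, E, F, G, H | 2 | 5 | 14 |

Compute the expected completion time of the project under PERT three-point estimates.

te_A = (8 + 4·12 + 28)/6 = 84/6 = 14
te_B = (11 + 4·14 + 23)/6 = 90/6 = 15
te_C = (6 + 4·9 + 24)/6 = 66/6 = 11
te_D = (1 + 4·2 + 15)/6 = 24/6 = 4
te_E = (4 + 4·8 + 24)/6 = 60/6 = 10
te_F = (2 + 4·3 + 16)/6 = 30/6 = 5
te_G = (4 + 4·5 + 6)/6 = 30/6 = 5
te_H = (6 + 4·12 + 24)/6 = 78/6 = 13
te_I = (2 + 4·5 + 14)/6 = 36/6 = 6

Forward pass:
ES_A = 0; EF_A = 14
ES_B = 14; EF_B = 14+15 = 29
ES_C = 14; EF_C = 14+11 = 25
ES_D = 14; EF_D = 14+4 = 18
ES_E = max(EF_A=14, EF_C=25) = 25; EF_E = 25+10 = 35
ES_F = max(EF_A=14, EF_C=25) = 25; EF_F = 25+5 = 30
ES_G = max(EF_C=25, EF_F=30) = 30; EF_G = 30+5 = 35
ES_H = max(EF_B=29, EF_C=25) = 29; EF_H = 29+13 = 42
ES_I = max(EF_D=18, EF_E=35, EF_F=30, EF_G=35, EF_H=42) = 42; EF_I = 42+6 = 48
Expected project duration μ = 48 weeks. Critical path: A → B → H → I.

48 weeks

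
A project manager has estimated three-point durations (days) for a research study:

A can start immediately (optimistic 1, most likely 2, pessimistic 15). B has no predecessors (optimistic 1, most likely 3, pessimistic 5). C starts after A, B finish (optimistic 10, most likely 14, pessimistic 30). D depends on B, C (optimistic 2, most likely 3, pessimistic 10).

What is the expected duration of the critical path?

24 days

te_A = (1 + 4·2 + 15)/6 = 24/6 = 4
te_B = (1 + 4·3 + 5)/6 = 18/6 = 3
te_C = (10 + 4·14 + 30)/6 = 96/6 = 16
te_D = (2 + 4·3 + 10)/6 = 24/6 = 4

Forward pass:
ES_A = 0; EF_A = 4
ES_B = 0; EF_B = 3
ES_C = max(EF_A=4, EF_B=3) = 4; EF_C = 4+16 = 20
ES_D = max(EF_B=3, EF_C=20) = 20; EF_D = 20+4 = 24
Expected project duration μ = 24 days. Critical path: A → C → D.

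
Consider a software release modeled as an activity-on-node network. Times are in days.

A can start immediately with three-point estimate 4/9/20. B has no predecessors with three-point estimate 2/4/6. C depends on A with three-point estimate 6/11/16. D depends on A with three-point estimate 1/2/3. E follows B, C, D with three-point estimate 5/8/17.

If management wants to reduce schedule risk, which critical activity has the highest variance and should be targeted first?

A

te_A = (4 + 4·9 + 20)/6 = 60/6 = 10; σ²_A = ((20−4)/6)² = 7.111
te_B = (2 + 4·4 + 6)/6 = 24/6 = 4; σ²_B = ((6−2)/6)² = 0.444
te_C = (6 + 4·11 + 16)/6 = 66/6 = 11; σ²_C = ((16−6)/6)² = 2.778
te_D = (1 + 4·2 + 3)/6 = 12/6 = 2; σ²_D = ((3−1)/6)² = 0.111
te_E = (5 + 4·8 + 17)/6 = 54/6 = 9; σ²_E = ((17−5)/6)² = 4.000

Forward pass:
ES_A = 0; EF_A = 10
ES_B = 0; EF_B = 4
ES_C = 10; EF_C = 10+11 = 21
ES_D = 10; EF_D = 10+2 = 12
ES_E = max(EF_B=4, EF_C=21, EF_D=12) = 21; EF_E = 21+9 = 30
Expected project duration μ = 30 days. Critical path: A → C → E.

Variances on critical path: σ²_A=7.111, σ²_C=2.778, σ²_E=4.000.
Largest is σ²_A = 7.111.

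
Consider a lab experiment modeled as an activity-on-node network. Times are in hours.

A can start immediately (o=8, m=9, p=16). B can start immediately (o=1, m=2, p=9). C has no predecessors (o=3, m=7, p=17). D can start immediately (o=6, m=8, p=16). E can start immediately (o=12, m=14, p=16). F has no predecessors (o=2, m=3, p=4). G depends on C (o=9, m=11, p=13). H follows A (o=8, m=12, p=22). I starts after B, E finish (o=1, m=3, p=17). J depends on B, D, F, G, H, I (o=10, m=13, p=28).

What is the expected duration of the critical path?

38 hours

te_A = (8 + 4·9 + 16)/6 = 60/6 = 10
te_B = (1 + 4·2 + 9)/6 = 18/6 = 3
te_C = (3 + 4·7 + 17)/6 = 48/6 = 8
te_D = (6 + 4·8 + 16)/6 = 54/6 = 9
te_E = (12 + 4·14 + 16)/6 = 84/6 = 14
te_F = (2 + 4·3 + 4)/6 = 18/6 = 3
te_G = (9 + 4·11 + 13)/6 = 66/6 = 11
te_H = (8 + 4·12 + 22)/6 = 78/6 = 13
te_I = (1 + 4·3 + 17)/6 = 30/6 = 5
te_J = (10 + 4·13 + 28)/6 = 90/6 = 15

Forward pass:
ES_A = 0; EF_A = 10
ES_B = 0; EF_B = 3
ES_C = 0; EF_C = 8
ES_D = 0; EF_D = 9
ES_E = 0; EF_E = 14
ES_F = 0; EF_F = 3
ES_G = 8; EF_G = 8+11 = 19
ES_H = 10; EF_H = 10+13 = 23
ES_I = max(EF_B=3, EF_E=14) = 14; EF_I = 14+5 = 19
ES_J = max(EF_B=3, EF_D=9, EF_F=3, EF_G=19, EF_H=23, EF_I=19) = 23; EF_J = 23+15 = 38
Expected project duration μ = 38 hours. Critical path: A → H → J.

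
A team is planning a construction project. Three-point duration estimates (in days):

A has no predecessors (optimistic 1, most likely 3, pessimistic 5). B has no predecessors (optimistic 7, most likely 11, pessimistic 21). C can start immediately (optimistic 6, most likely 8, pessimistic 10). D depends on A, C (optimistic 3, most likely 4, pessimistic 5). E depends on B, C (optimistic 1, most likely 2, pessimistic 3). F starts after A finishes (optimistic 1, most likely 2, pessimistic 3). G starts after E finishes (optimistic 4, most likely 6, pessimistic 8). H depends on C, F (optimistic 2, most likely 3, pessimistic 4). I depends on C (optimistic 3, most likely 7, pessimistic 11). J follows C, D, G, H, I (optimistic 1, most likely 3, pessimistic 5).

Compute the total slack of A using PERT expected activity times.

te_A = (1 + 4·3 + 5)/6 = 18/6 = 3
te_B = (7 + 4·11 + 21)/6 = 72/6 = 12
te_C = (6 + 4·8 + 10)/6 = 48/6 = 8
te_D = (3 + 4·4 + 5)/6 = 24/6 = 4
te_E = (1 + 4·2 + 3)/6 = 12/6 = 2
te_F = (1 + 4·2 + 3)/6 = 12/6 = 2
te_G = (4 + 4·6 + 8)/6 = 36/6 = 6
te_H = (2 + 4·3 + 4)/6 = 18/6 = 3
te_I = (3 + 4·7 + 11)/6 = 42/6 = 7
te_J = (1 + 4·3 + 5)/6 = 18/6 = 3

Forward pass:
ES_A = 0; EF_A = 3
ES_B = 0; EF_B = 12
ES_C = 0; EF_C = 8
ES_D = max(EF_A=3, EF_C=8) = 8; EF_D = 8+4 = 12
ES_E = max(EF_B=12, EF_C=8) = 12; EF_E = 12+2 = 14
ES_F = 3; EF_F = 3+2 = 5
ES_G = 14; EF_G = 14+6 = 20
ES_H = max(EF_C=8, EF_F=5) = 8; EF_H = 8+3 = 11
ES_I = 8; EF_I = 8+7 = 15
ES_J = max(EF_C=8, EF_D=12, EF_G=20, EF_H=11, EF_I=15) = 20; EF_J = 20+3 = 23
Expected project duration μ = 23 days. Critical path: B → E → G → J.

Backward pass:
LF_J = 23; LS_J = 23−3 = 20
LF_I = LS_J = 20; LS_I = 20−7 = 13
LF_H = LS_J = 20; LS_H = 20−3 = 17
LF_G = LS_J = 20; LS_G = 20−6 = 14
LF_F = LS_H = 17; LS_F = 17−2 = 15
LF_E = LS_G = 14; LS_E = 14−2 = 12
LF_D = LS_J = 20; LS_D = 20−4 = 16
LF_C = min(LS_D=16, LS_E=12, LS_H=17, LS_I=13, LS_J=20) = 12; LS_C = 12−8 = 4
LF_B = LS_E = 12; LS_B = 12−12 = 0
LF_A = min(LS_D=16, LS_F=15) = 15; LS_A = 15−3 = 12
Slack_A = LS_A − ES_A = 12 − 0 = 12

12 days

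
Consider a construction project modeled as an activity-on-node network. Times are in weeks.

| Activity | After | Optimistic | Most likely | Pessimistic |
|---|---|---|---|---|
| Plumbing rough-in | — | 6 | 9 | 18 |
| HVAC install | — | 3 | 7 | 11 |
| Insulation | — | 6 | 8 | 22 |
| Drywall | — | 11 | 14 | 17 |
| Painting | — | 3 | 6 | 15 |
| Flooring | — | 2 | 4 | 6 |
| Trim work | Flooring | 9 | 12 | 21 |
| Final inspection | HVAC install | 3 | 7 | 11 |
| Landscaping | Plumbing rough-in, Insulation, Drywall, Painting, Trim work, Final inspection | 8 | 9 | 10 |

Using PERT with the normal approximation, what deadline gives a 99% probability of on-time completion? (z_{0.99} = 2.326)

31.0 weeks

te_Plumbing rough-in = (6 + 4·9 + 18)/6 = 60/6 = 10; σ²_Plumbing rough-in = ((18−6)/6)² = 4.000
te_HVAC install = (3 + 4·7 + 11)/6 = 42/6 = 7; σ²_HVAC install = ((11−3)/6)² = 1.778
te_Insulation = (6 + 4·8 + 22)/6 = 60/6 = 10; σ²_Insulation = ((22−6)/6)² = 7.111
te_Drywall = (11 + 4·14 + 17)/6 = 84/6 = 14; σ²_Drywall = ((17−11)/6)² = 1.000
te_Painting = (3 + 4·6 + 15)/6 = 42/6 = 7; σ²_Painting = ((15−3)/6)² = 4.000
te_Flooring = (2 + 4·4 + 6)/6 = 24/6 = 4; σ²_Flooring = ((6−2)/6)² = 0.444
te_Trim work = (9 + 4·12 + 21)/6 = 78/6 = 13; σ²_Trim work = ((21−9)/6)² = 4.000
te_Final inspection = (3 + 4·7 + 11)/6 = 42/6 = 7; σ²_Final inspection = ((11−3)/6)² = 1.778
te_Landscaping = (8 + 4·9 + 10)/6 = 54/6 = 9; σ²_Landscaping = ((10−8)/6)² = 0.111

Forward pass:
ES_Plumbing rough-in = 0; EF_Plumbing rough-in = 10
ES_HVAC install = 0; EF_HVAC install = 7
ES_Insulation = 0; EF_Insulation = 10
ES_Drywall = 0; EF_Drywall = 14
ES_Painting = 0; EF_Painting = 7
ES_Flooring = 0; EF_Flooring = 4
ES_Trim work = 4; EF_Trim work = 4+13 = 17
ES_Final inspection = 7; EF_Final inspection = 7+7 = 14
ES_Landscaping = max(EF_Plumbing rough-in=10, EF_Insulation=10, EF_Drywall=14, EF_Painting=7, EF_Trim work=17, EF_Final inspection=14) = 17; EF_Landscaping = 17+9 = 26
Expected project duration μ = 26 weeks. Critical path: Flooring → Trim work → Landscaping.

Variance along critical path = 0.444 + 4.000 + 0.111 = 4.556; σ = 2.134 weeks.
D = μ + z·σ = 26 + 2.326·2.134 = 31.0 weeks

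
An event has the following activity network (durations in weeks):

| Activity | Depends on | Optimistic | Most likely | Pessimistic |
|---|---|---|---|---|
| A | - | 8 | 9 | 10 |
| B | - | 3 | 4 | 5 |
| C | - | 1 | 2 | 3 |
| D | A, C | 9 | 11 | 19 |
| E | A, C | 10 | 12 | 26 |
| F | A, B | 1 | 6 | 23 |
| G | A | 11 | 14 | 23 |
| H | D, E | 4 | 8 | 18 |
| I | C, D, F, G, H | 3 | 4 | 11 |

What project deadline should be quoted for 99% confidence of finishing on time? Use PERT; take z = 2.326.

te_A = (8 + 4·9 + 10)/6 = 54/6 = 9; σ²_A = ((10−8)/6)² = 0.111
te_B = (3 + 4·4 + 5)/6 = 24/6 = 4; σ²_B = ((5−3)/6)² = 0.111
te_C = (1 + 4·2 + 3)/6 = 12/6 = 2; σ²_C = ((3−1)/6)² = 0.111
te_D = (9 + 4·11 + 19)/6 = 72/6 = 12; σ²_D = ((19−9)/6)² = 2.778
te_E = (10 + 4·12 + 26)/6 = 84/6 = 14; σ²_E = ((26−10)/6)² = 7.111
te_F = (1 + 4·6 + 23)/6 = 48/6 = 8; σ²_F = ((23−1)/6)² = 13.444
te_G = (11 + 4·14 + 23)/6 = 90/6 = 15; σ²_G = ((23−11)/6)² = 4.000
te_H = (4 + 4·8 + 18)/6 = 54/6 = 9; σ²_H = ((18−4)/6)² = 5.444
te_I = (3 + 4·4 + 11)/6 = 30/6 = 5; σ²_I = ((11−3)/6)² = 1.778

Forward pass:
ES_A = 0; EF_A = 9
ES_B = 0; EF_B = 4
ES_C = 0; EF_C = 2
ES_D = max(EF_A=9, EF_C=2) = 9; EF_D = 9+12 = 21
ES_E = max(EF_A=9, EF_C=2) = 9; EF_E = 9+14 = 23
ES_F = max(EF_A=9, EF_B=4) = 9; EF_F = 9+8 = 17
ES_G = 9; EF_G = 9+15 = 24
ES_H = max(EF_D=21, EF_E=23) = 23; EF_H = 23+9 = 32
ES_I = max(EF_C=2, EF_D=21, EF_F=17, EF_G=24, EF_H=32) = 32; EF_I = 32+5 = 37
Expected project duration μ = 37 weeks. Critical path: A → E → H → I.

Variance along critical path = 0.111 + 7.111 + 5.444 + 1.778 = 14.444; σ = 3.801 weeks.
D = μ + z·σ = 37 + 2.326·3.801 = 45.8 weeks

45.8 weeks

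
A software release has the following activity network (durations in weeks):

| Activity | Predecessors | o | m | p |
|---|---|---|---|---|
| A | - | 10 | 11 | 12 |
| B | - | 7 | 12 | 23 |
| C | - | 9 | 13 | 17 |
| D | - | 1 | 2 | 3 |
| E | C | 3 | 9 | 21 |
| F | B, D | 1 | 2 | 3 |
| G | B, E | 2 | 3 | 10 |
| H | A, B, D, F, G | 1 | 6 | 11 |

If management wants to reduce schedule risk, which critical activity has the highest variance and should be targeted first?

E

te_A = (10 + 4·11 + 12)/6 = 66/6 = 11; σ²_A = ((12−10)/6)² = 0.111
te_B = (7 + 4·12 + 23)/6 = 78/6 = 13; σ²_B = ((23−7)/6)² = 7.111
te_C = (9 + 4·13 + 17)/6 = 78/6 = 13; σ²_C = ((17−9)/6)² = 1.778
te_D = (1 + 4·2 + 3)/6 = 12/6 = 2; σ²_D = ((3−1)/6)² = 0.111
te_E = (3 + 4·9 + 21)/6 = 60/6 = 10; σ²_E = ((21−3)/6)² = 9.000
te_F = (1 + 4·2 + 3)/6 = 12/6 = 2; σ²_F = ((3−1)/6)² = 0.111
te_G = (2 + 4·3 + 10)/6 = 24/6 = 4; σ²_G = ((10−2)/6)² = 1.778
te_H = (1 + 4·6 + 11)/6 = 36/6 = 6; σ²_H = ((11−1)/6)² = 2.778

Forward pass:
ES_A = 0; EF_A = 11
ES_B = 0; EF_B = 13
ES_C = 0; EF_C = 13
ES_D = 0; EF_D = 2
ES_E = 13; EF_E = 13+10 = 23
ES_F = max(EF_B=13, EF_D=2) = 13; EF_F = 13+2 = 15
ES_G = max(EF_B=13, EF_E=23) = 23; EF_G = 23+4 = 27
ES_H = max(EF_A=11, EF_B=13, EF_D=2, EF_F=15, EF_G=27) = 27; EF_H = 27+6 = 33
Expected project duration μ = 33 weeks. Critical path: C → E → G → H.

Variances on critical path: σ²_C=1.778, σ²_E=9.000, σ²_G=1.778, σ²_H=2.778.
Largest is σ²_E = 9.000.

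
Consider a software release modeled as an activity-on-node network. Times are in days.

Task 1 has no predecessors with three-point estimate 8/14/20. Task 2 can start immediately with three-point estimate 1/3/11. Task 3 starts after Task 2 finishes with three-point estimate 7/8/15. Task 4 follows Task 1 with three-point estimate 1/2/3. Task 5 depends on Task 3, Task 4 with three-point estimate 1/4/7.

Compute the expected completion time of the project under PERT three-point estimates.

te_Task 1 = (8 + 4·14 + 20)/6 = 84/6 = 14
te_Task 2 = (1 + 4·3 + 11)/6 = 24/6 = 4
te_Task 3 = (7 + 4·8 + 15)/6 = 54/6 = 9
te_Task 4 = (1 + 4·2 + 3)/6 = 12/6 = 2
te_Task 5 = (1 + 4·4 + 7)/6 = 24/6 = 4

Forward pass:
ES_Task 1 = 0; EF_Task 1 = 14
ES_Task 2 = 0; EF_Task 2 = 4
ES_Task 3 = 4; EF_Task 3 = 4+9 = 13
ES_Task 4 = 14; EF_Task 4 = 14+2 = 16
ES_Task 5 = max(EF_Task 3=13, EF_Task 4=16) = 16; EF_Task 5 = 16+4 = 20
Expected project duration μ = 20 days. Critical path: Task 1 → Task 4 → Task 5.

20 days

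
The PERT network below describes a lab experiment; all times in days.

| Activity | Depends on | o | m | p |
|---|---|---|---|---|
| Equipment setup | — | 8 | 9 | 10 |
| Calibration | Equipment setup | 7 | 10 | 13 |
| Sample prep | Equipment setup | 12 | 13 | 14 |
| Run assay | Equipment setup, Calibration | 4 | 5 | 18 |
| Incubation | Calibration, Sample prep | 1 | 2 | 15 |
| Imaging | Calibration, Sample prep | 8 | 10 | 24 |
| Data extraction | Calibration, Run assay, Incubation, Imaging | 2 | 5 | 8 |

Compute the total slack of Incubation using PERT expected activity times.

te_Equipment setup = (8 + 4·9 + 10)/6 = 54/6 = 9
te_Calibration = (7 + 4·10 + 13)/6 = 60/6 = 10
te_Sample prep = (12 + 4·13 + 14)/6 = 78/6 = 13
te_Run assay = (4 + 4·5 + 18)/6 = 42/6 = 7
te_Incubation = (1 + 4·2 + 15)/6 = 24/6 = 4
te_Imaging = (8 + 4·10 + 24)/6 = 72/6 = 12
te_Data extraction = (2 + 4·5 + 8)/6 = 30/6 = 5

Forward pass:
ES_Equipment setup = 0; EF_Equipment setup = 9
ES_Calibration = 9; EF_Calibration = 9+10 = 19
ES_Sample prep = 9; EF_Sample prep = 9+13 = 22
ES_Run assay = max(EF_Equipment setup=9, EF_Calibration=19) = 19; EF_Run assay = 19+7 = 26
ES_Incubation = max(EF_Calibration=19, EF_Sample prep=22) = 22; EF_Incubation = 22+4 = 26
ES_Imaging = max(EF_Calibration=19, EF_Sample prep=22) = 22; EF_Imaging = 22+12 = 34
ES_Data extraction = max(EF_Calibration=19, EF_Run assay=26, EF_Incubation=26, EF_Imaging=34) = 34; EF_Data extraction = 34+5 = 39
Expected project duration μ = 39 days. Critical path: Equipment setup → Sample prep → Imaging → Data extraction.

Backward pass:
LF_Data extraction = 39; LS_Data extraction = 39−5 = 34
LF_Imaging = LS_Data extraction = 34; LS_Imaging = 34−12 = 22
LF_Incubation = LS_Data extraction = 34; LS_Incubation = 34−4 = 30
LF_Run assay = LS_Data extraction = 34; LS_Run assay = 34−7 = 27
LF_Sample prep = min(LS_Incubation=30, LS_Imaging=22) = 22; LS_Sample prep = 22−13 = 9
LF_Calibration = min(LS_Run assay=27, LS_Incubation=30, LS_Imaging=22, LS_Data extraction=34) = 22; LS_Calibration = 22−10 = 12
LF_Equipment setup = min(LS_Calibration=12, LS_Sample prep=9, LS_Run assay=27) = 9; LS_Equipment setup = 9−9 = 0
Slack_Incubation = LS_Incubation − ES_Incubation = 30 − 22 = 8

8 days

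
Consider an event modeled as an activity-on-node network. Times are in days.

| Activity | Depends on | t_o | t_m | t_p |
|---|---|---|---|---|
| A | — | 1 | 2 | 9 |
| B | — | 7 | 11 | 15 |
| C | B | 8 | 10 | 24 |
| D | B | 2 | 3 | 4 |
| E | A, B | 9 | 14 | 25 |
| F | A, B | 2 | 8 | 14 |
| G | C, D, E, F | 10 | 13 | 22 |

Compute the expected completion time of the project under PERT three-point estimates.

te_A = (1 + 4·2 + 9)/6 = 18/6 = 3
te_B = (7 + 4·11 + 15)/6 = 66/6 = 11
te_C = (8 + 4·10 + 24)/6 = 72/6 = 12
te_D = (2 + 4·3 + 4)/6 = 18/6 = 3
te_E = (9 + 4·14 + 25)/6 = 90/6 = 15
te_F = (2 + 4·8 + 14)/6 = 48/6 = 8
te_G = (10 + 4·13 + 22)/6 = 84/6 = 14

Forward pass:
ES_A = 0; EF_A = 3
ES_B = 0; EF_B = 11
ES_C = 11; EF_C = 11+12 = 23
ES_D = 11; EF_D = 11+3 = 14
ES_E = max(EF_A=3, EF_B=11) = 11; EF_E = 11+15 = 26
ES_F = max(EF_A=3, EF_B=11) = 11; EF_F = 11+8 = 19
ES_G = max(EF_C=23, EF_D=14, EF_E=26, EF_F=19) = 26; EF_G = 26+14 = 40
Expected project duration μ = 40 days. Critical path: B → E → G.

40 days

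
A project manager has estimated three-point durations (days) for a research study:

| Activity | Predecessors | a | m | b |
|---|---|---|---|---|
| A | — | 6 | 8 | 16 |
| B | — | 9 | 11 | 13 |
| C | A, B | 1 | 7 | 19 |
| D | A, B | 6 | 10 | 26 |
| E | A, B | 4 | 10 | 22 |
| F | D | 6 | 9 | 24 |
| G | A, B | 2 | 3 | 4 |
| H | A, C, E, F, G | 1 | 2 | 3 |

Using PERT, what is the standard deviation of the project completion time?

4.55 days

te_A = (6 + 4·8 + 16)/6 = 54/6 = 9; σ²_A = ((16−6)/6)² = 2.778
te_B = (9 + 4·11 + 13)/6 = 66/6 = 11; σ²_B = ((13−9)/6)² = 0.444
te_C = (1 + 4·7 + 19)/6 = 48/6 = 8; σ²_C = ((19−1)/6)² = 9.000
te_D = (6 + 4·10 + 26)/6 = 72/6 = 12; σ²_D = ((26−6)/6)² = 11.111
te_E = (4 + 4·10 + 22)/6 = 66/6 = 11; σ²_E = ((22−4)/6)² = 9.000
te_F = (6 + 4·9 + 24)/6 = 66/6 = 11; σ²_F = ((24−6)/6)² = 9.000
te_G = (2 + 4·3 + 4)/6 = 18/6 = 3; σ²_G = ((4−2)/6)² = 0.111
te_H = (1 + 4·2 + 3)/6 = 12/6 = 2; σ²_H = ((3−1)/6)² = 0.111

Forward pass:
ES_A = 0; EF_A = 9
ES_B = 0; EF_B = 11
ES_C = max(EF_A=9, EF_B=11) = 11; EF_C = 11+8 = 19
ES_D = max(EF_A=9, EF_B=11) = 11; EF_D = 11+12 = 23
ES_E = max(EF_A=9, EF_B=11) = 11; EF_E = 11+11 = 22
ES_F = 23; EF_F = 23+11 = 34
ES_G = max(EF_A=9, EF_B=11) = 11; EF_G = 11+3 = 14
ES_H = max(EF_A=9, EF_C=19, EF_E=22, EF_F=34, EF_G=14) = 34; EF_H = 34+2 = 36
Expected project duration μ = 36 days. Critical path: B → D → F → H.

Variance along critical path = 0.444 + 11.111 + 9.000 + 0.111 = 20.667
σ = √20.667 = 4.546 days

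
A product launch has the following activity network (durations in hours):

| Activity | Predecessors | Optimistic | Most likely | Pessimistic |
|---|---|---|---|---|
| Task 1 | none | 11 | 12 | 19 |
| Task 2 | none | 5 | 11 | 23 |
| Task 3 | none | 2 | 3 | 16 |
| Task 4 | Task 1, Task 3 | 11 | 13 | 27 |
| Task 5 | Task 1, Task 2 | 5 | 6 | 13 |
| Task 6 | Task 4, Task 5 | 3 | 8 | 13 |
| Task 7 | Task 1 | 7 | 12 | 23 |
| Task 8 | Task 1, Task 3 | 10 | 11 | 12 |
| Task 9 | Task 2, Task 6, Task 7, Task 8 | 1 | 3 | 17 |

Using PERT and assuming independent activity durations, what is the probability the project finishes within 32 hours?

0.019

te_Task 1 = (11 + 4·12 + 19)/6 = 78/6 = 13; σ²_Task 1 = ((19−11)/6)² = 1.778
te_Task 2 = (5 + 4·11 + 23)/6 = 72/6 = 12; σ²_Task 2 = ((23−5)/6)² = 9.000
te_Task 3 = (2 + 4·3 + 16)/6 = 30/6 = 5; σ²_Task 3 = ((16−2)/6)² = 5.444
te_Task 4 = (11 + 4·13 + 27)/6 = 90/6 = 15; σ²_Task 4 = ((27−11)/6)² = 7.111
te_Task 5 = (5 + 4·6 + 13)/6 = 42/6 = 7; σ²_Task 5 = ((13−5)/6)² = 1.778
te_Task 6 = (3 + 4·8 + 13)/6 = 48/6 = 8; σ²_Task 6 = ((13−3)/6)² = 2.778
te_Task 7 = (7 + 4·12 + 23)/6 = 78/6 = 13; σ²_Task 7 = ((23−7)/6)² = 7.111
te_Task 8 = (10 + 4·11 + 12)/6 = 66/6 = 11; σ²_Task 8 = ((12−10)/6)² = 0.111
te_Task 9 = (1 + 4·3 + 17)/6 = 30/6 = 5; σ²_Task 9 = ((17−1)/6)² = 7.111

Forward pass:
ES_Task 1 = 0; EF_Task 1 = 13
ES_Task 2 = 0; EF_Task 2 = 12
ES_Task 3 = 0; EF_Task 3 = 5
ES_Task 4 = max(EF_Task 1=13, EF_Task 3=5) = 13; EF_Task 4 = 13+15 = 28
ES_Task 5 = max(EF_Task 1=13, EF_Task 2=12) = 13; EF_Task 5 = 13+7 = 20
ES_Task 6 = max(EF_Task 4=28, EF_Task 5=20) = 28; EF_Task 6 = 28+8 = 36
ES_Task 7 = 13; EF_Task 7 = 13+13 = 26
ES_Task 8 = max(EF_Task 1=13, EF_Task 3=5) = 13; EF_Task 8 = 13+11 = 24
ES_Task 9 = max(EF_Task 2=12, EF_Task 6=36, EF_Task 7=26, EF_Task 8=24) = 36; EF_Task 9 = 36+5 = 41
Expected project duration μ = 41 hours. Critical path: Task 1 → Task 4 → Task 6 → Task 9.

Variance along critical path = 1.778 + 7.111 + 2.778 + 7.111 = 18.778; σ = √18.778 = 4.333 hours.
Z = (32 − 41) / 4.333 = -2.077
P(T ≤ 32) = Φ(-2.077) ≈ 0.019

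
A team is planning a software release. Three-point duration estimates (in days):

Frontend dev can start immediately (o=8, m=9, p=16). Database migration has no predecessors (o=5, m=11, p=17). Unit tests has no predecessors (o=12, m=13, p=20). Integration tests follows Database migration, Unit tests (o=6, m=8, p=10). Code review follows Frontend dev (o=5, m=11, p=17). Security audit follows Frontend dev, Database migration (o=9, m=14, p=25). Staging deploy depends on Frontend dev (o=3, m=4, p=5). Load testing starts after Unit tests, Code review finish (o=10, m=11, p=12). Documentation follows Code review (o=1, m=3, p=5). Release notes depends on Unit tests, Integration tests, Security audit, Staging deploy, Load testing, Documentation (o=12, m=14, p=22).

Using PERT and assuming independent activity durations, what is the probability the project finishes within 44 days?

te_Frontend dev = (8 + 4·9 + 16)/6 = 60/6 = 10; σ²_Frontend dev = ((16−8)/6)² = 1.778
te_Database migration = (5 + 4·11 + 17)/6 = 66/6 = 11; σ²_Database migration = ((17−5)/6)² = 4.000
te_Unit tests = (12 + 4·13 + 20)/6 = 84/6 = 14; σ²_Unit tests = ((20−12)/6)² = 1.778
te_Integration tests = (6 + 4·8 + 10)/6 = 48/6 = 8; σ²_Integration tests = ((10−6)/6)² = 0.444
te_Code review = (5 + 4·11 + 17)/6 = 66/6 = 11; σ²_Code review = ((17−5)/6)² = 4.000
te_Security audit = (9 + 4·14 + 25)/6 = 90/6 = 15; σ²_Security audit = ((25−9)/6)² = 7.111
te_Staging deploy = (3 + 4·4 + 5)/6 = 24/6 = 4; σ²_Staging deploy = ((5−3)/6)² = 0.111
te_Load testing = (10 + 4·11 + 12)/6 = 66/6 = 11; σ²_Load testing = ((12−10)/6)² = 0.111
te_Documentation = (1 + 4·3 + 5)/6 = 18/6 = 3; σ²_Documentation = ((5−1)/6)² = 0.444
te_Release notes = (12 + 4·14 + 22)/6 = 90/6 = 15; σ²_Release notes = ((22−12)/6)² = 2.778

Forward pass:
ES_Frontend dev = 0; EF_Frontend dev = 10
ES_Database migration = 0; EF_Database migration = 11
ES_Unit tests = 0; EF_Unit tests = 14
ES_Integration tests = max(EF_Database migration=11, EF_Unit tests=14) = 14; EF_Integration tests = 14+8 = 22
ES_Code review = 10; EF_Code review = 10+11 = 21
ES_Security audit = max(EF_Frontend dev=10, EF_Database migration=11) = 11; EF_Security audit = 11+15 = 26
ES_Staging deploy = 10; EF_Staging deploy = 10+4 = 14
ES_Load testing = max(EF_Unit tests=14, EF_Code review=21) = 21; EF_Load testing = 21+11 = 32
ES_Documentation = 21; EF_Documentation = 21+3 = 24
ES_Release notes = max(EF_Unit tests=14, EF_Integration tests=22, EF_Security audit=26, EF_Staging deploy=14, EF_Load testing=32, EF_Documentation=24) = 32; EF_Release notes = 32+15 = 47
Expected project duration μ = 47 days. Critical path: Frontend dev → Code review → Load testing → Release notes.

Variance along critical path = 1.778 + 4.000 + 0.111 + 2.778 = 8.667; σ = √8.667 = 2.944 days.
Z = (44 − 47) / 2.944 = -1.019
P(T ≤ 44) = Φ(-1.019) ≈ 0.154

0.154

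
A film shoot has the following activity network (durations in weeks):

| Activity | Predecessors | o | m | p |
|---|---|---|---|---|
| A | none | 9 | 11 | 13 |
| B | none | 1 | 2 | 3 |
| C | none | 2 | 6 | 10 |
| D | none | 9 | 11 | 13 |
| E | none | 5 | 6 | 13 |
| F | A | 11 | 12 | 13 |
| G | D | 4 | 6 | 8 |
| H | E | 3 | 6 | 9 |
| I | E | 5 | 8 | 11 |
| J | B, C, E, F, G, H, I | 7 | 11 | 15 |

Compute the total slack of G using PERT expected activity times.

6 weeks

te_A = (9 + 4·11 + 13)/6 = 66/6 = 11
te_B = (1 + 4·2 + 3)/6 = 12/6 = 2
te_C = (2 + 4·6 + 10)/6 = 36/6 = 6
te_D = (9 + 4·11 + 13)/6 = 66/6 = 11
te_E = (5 + 4·6 + 13)/6 = 42/6 = 7
te_F = (11 + 4·12 + 13)/6 = 72/6 = 12
te_G = (4 + 4·6 + 8)/6 = 36/6 = 6
te_H = (3 + 4·6 + 9)/6 = 36/6 = 6
te_I = (5 + 4·8 + 11)/6 = 48/6 = 8
te_J = (7 + 4·11 + 15)/6 = 66/6 = 11

Forward pass:
ES_A = 0; EF_A = 11
ES_B = 0; EF_B = 2
ES_C = 0; EF_C = 6
ES_D = 0; EF_D = 11
ES_E = 0; EF_E = 7
ES_F = 11; EF_F = 11+12 = 23
ES_G = 11; EF_G = 11+6 = 17
ES_H = 7; EF_H = 7+6 = 13
ES_I = 7; EF_I = 7+8 = 15
ES_J = max(EF_B=2, EF_C=6, EF_E=7, EF_F=23, EF_G=17, EF_H=13, EF_I=15) = 23; EF_J = 23+11 = 34
Expected project duration μ = 34 weeks. Critical path: A → F → J.

Backward pass:
LF_J = 34; LS_J = 34−11 = 23
LF_I = LS_J = 23; LS_I = 23−8 = 15
LF_H = LS_J = 23; LS_H = 23−6 = 17
LF_G = LS_J = 23; LS_G = 23−6 = 17
LF_F = LS_J = 23; LS_F = 23−12 = 11
LF_E = min(LS_H=17, LS_I=15, LS_J=23) = 15; LS_E = 15−7 = 8
LF_D = LS_G = 17; LS_D = 17−11 = 6
LF_C = LS_J = 23; LS_C = 23−6 = 17
LF_B = LS_J = 23; LS_B = 23−2 = 21
LF_A = LS_F = 11; LS_A = 11−11 = 0
Slack_G = LS_G − ES_G = 17 − 11 = 6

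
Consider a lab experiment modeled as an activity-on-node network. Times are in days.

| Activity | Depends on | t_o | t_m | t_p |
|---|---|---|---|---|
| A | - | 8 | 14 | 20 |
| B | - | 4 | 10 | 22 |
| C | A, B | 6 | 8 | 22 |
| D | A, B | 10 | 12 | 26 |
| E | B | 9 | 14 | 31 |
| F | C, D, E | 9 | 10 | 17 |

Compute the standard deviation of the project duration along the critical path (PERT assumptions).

3.59 days

te_A = (8 + 4·14 + 20)/6 = 84/6 = 14; σ²_A = ((20−8)/6)² = 4.000
te_B = (4 + 4·10 + 22)/6 = 66/6 = 11; σ²_B = ((22−4)/6)² = 9.000
te_C = (6 + 4·8 + 22)/6 = 60/6 = 10; σ²_C = ((22−6)/6)² = 7.111
te_D = (10 + 4·12 + 26)/6 = 84/6 = 14; σ²_D = ((26−10)/6)² = 7.111
te_E = (9 + 4·14 + 31)/6 = 96/6 = 16; σ²_E = ((31−9)/6)² = 13.444
te_F = (9 + 4·10 + 17)/6 = 66/6 = 11; σ²_F = ((17−9)/6)² = 1.778

Forward pass:
ES_A = 0; EF_A = 14
ES_B = 0; EF_B = 11
ES_C = max(EF_A=14, EF_B=11) = 14; EF_C = 14+10 = 24
ES_D = max(EF_A=14, EF_B=11) = 14; EF_D = 14+14 = 28
ES_E = 11; EF_E = 11+16 = 27
ES_F = max(EF_C=24, EF_D=28, EF_E=27) = 28; EF_F = 28+11 = 39
Expected project duration μ = 39 days. Critical path: A → D → F.

Variance along critical path = 4.000 + 7.111 + 1.778 = 12.889
σ = √12.889 = 3.590 days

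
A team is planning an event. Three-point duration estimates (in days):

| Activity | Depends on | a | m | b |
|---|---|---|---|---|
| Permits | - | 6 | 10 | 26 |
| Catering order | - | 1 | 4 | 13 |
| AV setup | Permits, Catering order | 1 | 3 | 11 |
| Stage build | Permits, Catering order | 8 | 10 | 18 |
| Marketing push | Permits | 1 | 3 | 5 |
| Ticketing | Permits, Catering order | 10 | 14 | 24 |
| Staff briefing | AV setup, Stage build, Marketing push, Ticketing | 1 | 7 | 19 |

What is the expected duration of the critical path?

35 days

te_Permits = (6 + 4·10 + 26)/6 = 72/6 = 12
te_Catering order = (1 + 4·4 + 13)/6 = 30/6 = 5
te_AV setup = (1 + 4·3 + 11)/6 = 24/6 = 4
te_Stage build = (8 + 4·10 + 18)/6 = 66/6 = 11
te_Marketing push = (1 + 4·3 + 5)/6 = 18/6 = 3
te_Ticketing = (10 + 4·14 + 24)/6 = 90/6 = 15
te_Staff briefing = (1 + 4·7 + 19)/6 = 48/6 = 8

Forward pass:
ES_Permits = 0; EF_Permits = 12
ES_Catering order = 0; EF_Catering order = 5
ES_AV setup = max(EF_Permits=12, EF_Catering order=5) = 12; EF_AV setup = 12+4 = 16
ES_Stage build = max(EF_Permits=12, EF_Catering order=5) = 12; EF_Stage build = 12+11 = 23
ES_Marketing push = 12; EF_Marketing push = 12+3 = 15
ES_Ticketing = max(EF_Permits=12, EF_Catering order=5) = 12; EF_Ticketing = 12+15 = 27
ES_Staff briefing = max(EF_AV setup=16, EF_Stage build=23, EF_Marketing push=15, EF_Ticketing=27) = 27; EF_Staff briefing = 27+8 = 35
Expected project duration μ = 35 days. Critical path: Permits → Ticketing → Staff briefing.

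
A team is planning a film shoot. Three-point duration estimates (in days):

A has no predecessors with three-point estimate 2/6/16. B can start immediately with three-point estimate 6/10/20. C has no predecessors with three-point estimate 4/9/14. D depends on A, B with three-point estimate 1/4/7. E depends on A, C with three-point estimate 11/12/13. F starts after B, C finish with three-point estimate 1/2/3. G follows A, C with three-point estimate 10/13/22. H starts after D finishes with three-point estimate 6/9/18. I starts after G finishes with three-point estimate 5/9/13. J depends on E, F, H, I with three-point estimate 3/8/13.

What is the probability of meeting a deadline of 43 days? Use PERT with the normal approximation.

0.814

te_A = (2 + 4·6 + 16)/6 = 42/6 = 7; σ²_A = ((16−2)/6)² = 5.444
te_B = (6 + 4·10 + 20)/6 = 66/6 = 11; σ²_B = ((20−6)/6)² = 5.444
te_C = (4 + 4·9 + 14)/6 = 54/6 = 9; σ²_C = ((14−4)/6)² = 2.778
te_D = (1 + 4·4 + 7)/6 = 24/6 = 4; σ²_D = ((7−1)/6)² = 1.000
te_E = (11 + 4·12 + 13)/6 = 72/6 = 12; σ²_E = ((13−11)/6)² = 0.111
te_F = (1 + 4·2 + 3)/6 = 12/6 = 2; σ²_F = ((3−1)/6)² = 0.111
te_G = (10 + 4·13 + 22)/6 = 84/6 = 14; σ²_G = ((22−10)/6)² = 4.000
te_H = (6 + 4·9 + 18)/6 = 60/6 = 10; σ²_H = ((18−6)/6)² = 4.000
te_I = (5 + 4·9 + 13)/6 = 54/6 = 9; σ²_I = ((13−5)/6)² = 1.778
te_J = (3 + 4·8 + 13)/6 = 48/6 = 8; σ²_J = ((13−3)/6)² = 2.778

Forward pass:
ES_A = 0; EF_A = 7
ES_B = 0; EF_B = 11
ES_C = 0; EF_C = 9
ES_D = max(EF_A=7, EF_B=11) = 11; EF_D = 11+4 = 15
ES_E = max(EF_A=7, EF_C=9) = 9; EF_E = 9+12 = 21
ES_F = max(EF_B=11, EF_C=9) = 11; EF_F = 11+2 = 13
ES_G = max(EF_A=7, EF_C=9) = 9; EF_G = 9+14 = 23
ES_H = 15; EF_H = 15+10 = 25
ES_I = 23; EF_I = 23+9 = 32
ES_J = max(EF_E=21, EF_F=13, EF_H=25, EF_I=32) = 32; EF_J = 32+8 = 40
Expected project duration μ = 40 days. Critical path: C → G → I → J.

Variance along critical path = 2.778 + 4.000 + 1.778 + 2.778 = 11.333; σ = √11.333 = 3.367 days.
Z = (43 − 40) / 3.367 = 0.891
P(T ≤ 43) = Φ(0.891) ≈ 0.814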